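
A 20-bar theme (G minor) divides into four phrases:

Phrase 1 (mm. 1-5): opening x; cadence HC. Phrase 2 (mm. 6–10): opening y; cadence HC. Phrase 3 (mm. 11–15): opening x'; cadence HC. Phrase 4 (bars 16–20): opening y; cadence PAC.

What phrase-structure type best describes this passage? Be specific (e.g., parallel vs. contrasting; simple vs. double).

parallel double period

Four phrases in two halves: the first half (measures 1–10) ends with a half cadence, the second (bars 11–20) with a perfect authentic cadence — a large antecedent–consequent pair, i.e. a double period.
Phrase 3 begins with the same material as phrase 1, making it parallel.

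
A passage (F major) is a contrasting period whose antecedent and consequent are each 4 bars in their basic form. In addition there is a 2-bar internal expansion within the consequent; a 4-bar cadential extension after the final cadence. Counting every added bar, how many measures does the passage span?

Basic contrasting period: 4 + 4 = 8 bars.
8 (basic form) + 2 (internal expansion) + 4 (cadential extension) = 14.

14 measures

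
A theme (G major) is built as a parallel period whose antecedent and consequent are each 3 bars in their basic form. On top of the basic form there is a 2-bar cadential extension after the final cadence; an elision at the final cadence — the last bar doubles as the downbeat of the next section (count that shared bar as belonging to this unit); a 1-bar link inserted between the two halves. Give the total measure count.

9 measures

Basic parallel period: 3 + 3 = 6 bars.
6 (basic form) + 2 (cadential extension) + 1 (link) = 9.
The elision shares a bar with the next section but does not change this unit's count.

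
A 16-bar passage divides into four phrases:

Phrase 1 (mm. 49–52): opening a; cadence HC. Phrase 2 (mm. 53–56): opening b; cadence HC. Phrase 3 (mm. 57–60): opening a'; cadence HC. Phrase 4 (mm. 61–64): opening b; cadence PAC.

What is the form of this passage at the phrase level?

parallel double period

Four phrases in two halves: the first half (bars 49-56) ends with a half cadence, the second (bars 57–64) with a perfect authentic cadence — a large antecedent–consequent pair, i.e. a double period.
Phrase 3 begins with the same material as phrase 1, making it parallel.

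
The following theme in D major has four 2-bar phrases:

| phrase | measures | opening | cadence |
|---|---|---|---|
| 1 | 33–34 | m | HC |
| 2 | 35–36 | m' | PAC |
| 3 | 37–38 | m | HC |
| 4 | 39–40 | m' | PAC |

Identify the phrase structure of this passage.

The cadence pattern HC–PAC–HC–PAC is weak–strong twice, and phrases 3–4 restate phrases 1–2: a period heard twice, not a double period (which would end weakly at phrase 2).

repeated period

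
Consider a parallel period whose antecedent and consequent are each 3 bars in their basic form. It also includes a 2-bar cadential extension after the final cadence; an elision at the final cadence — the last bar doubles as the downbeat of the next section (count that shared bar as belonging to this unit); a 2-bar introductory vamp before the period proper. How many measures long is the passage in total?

Basic parallel period: 3 + 3 = 6 bars.
6 (basic form) + 2 (cadential extension) + 2 (introduction) = 10.
The elision shares a bar with the next section but does not change this unit's count.

10 measures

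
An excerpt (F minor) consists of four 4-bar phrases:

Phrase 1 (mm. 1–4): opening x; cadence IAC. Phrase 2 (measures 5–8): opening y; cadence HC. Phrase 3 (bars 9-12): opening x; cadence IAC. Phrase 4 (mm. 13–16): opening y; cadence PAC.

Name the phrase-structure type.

parallel double period

Four phrases in two halves: the first half (bars 1–8) ends with a half cadence, the second (mm. 9–16) with a perfect authentic cadence — a large antecedent–consequent pair, i.e. a double period.
Phrase 3 begins with the same material as phrase 1, making it parallel.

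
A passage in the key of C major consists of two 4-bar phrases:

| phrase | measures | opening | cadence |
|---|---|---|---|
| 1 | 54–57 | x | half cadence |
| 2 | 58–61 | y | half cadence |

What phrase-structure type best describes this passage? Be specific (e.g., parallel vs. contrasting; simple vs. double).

phrase group

The second phrase closes with a half cadence, which is not stronger than the first phrase's half cadence; without a weak→strong cadential pair there is no antecedent–consequent relationship, so this is a phrase group rather than a period.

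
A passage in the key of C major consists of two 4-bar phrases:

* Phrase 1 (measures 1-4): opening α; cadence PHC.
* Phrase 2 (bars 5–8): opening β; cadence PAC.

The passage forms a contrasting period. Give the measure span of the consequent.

measures 5–8

The antecedent is the phrase ending with the weaker cadence (Phrygian half cadence, phrase 1) and the consequent the one ending more conclusively (perfect authentic cadence, phrase 2); the consequent is measures 5-8.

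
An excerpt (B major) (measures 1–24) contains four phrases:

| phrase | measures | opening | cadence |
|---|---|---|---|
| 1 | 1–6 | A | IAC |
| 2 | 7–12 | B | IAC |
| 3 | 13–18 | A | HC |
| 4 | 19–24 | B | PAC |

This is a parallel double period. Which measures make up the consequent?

measures 13–24

In a double period the first pair of phrases (ending imperfect authentic cadence) is the large antecedent and the second pair (ending perfect authentic cadence) is the large consequent; the consequent is measures 13–24.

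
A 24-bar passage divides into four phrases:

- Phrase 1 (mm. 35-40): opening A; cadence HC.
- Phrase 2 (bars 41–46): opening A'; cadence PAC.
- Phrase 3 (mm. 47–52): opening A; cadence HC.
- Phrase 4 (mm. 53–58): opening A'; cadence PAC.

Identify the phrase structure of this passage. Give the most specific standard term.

The cadence pattern HC–PAC–HC–PAC is weak–strong twice, and phrases 3–4 restate phrases 1–2: a period heard twice, not a double period (which would end weakly at phrase 2).

repeated period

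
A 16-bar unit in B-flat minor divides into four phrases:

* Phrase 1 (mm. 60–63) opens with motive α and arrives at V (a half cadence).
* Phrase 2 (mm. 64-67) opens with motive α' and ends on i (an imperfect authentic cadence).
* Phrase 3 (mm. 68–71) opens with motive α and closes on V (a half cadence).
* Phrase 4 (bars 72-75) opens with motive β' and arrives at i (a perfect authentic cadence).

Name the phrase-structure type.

Four phrases in two halves: the first half (mm. 60-67) ends with an imperfect authentic cadence, the second (mm. 68-75) with a perfect authentic cadence — a large antecedent–consequent pair, i.e. a double period.
Phrase 3 begins with the same material as phrase 1, making it parallel.

parallel double period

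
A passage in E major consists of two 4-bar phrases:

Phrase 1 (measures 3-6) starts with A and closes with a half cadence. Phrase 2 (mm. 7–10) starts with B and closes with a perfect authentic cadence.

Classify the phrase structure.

Phrase 1 ends with a half cadence (weaker) and phrase 2 with a perfect authentic cadence (stronger): antecedent + consequent = a period.
The two phrases open with different material (A / B), so the period is contrasting.

contrasting period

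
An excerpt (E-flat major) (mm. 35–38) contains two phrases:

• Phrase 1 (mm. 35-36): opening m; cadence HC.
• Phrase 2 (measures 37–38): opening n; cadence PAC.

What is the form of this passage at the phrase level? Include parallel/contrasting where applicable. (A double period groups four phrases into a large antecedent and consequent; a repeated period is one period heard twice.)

contrasting period

Phrase 1 ends with a half cadence (weaker) and phrase 2 with a perfect authentic cadence (stronger): antecedent + consequent = a period.
The two phrases open with different material (m / n), so the period is contrasting.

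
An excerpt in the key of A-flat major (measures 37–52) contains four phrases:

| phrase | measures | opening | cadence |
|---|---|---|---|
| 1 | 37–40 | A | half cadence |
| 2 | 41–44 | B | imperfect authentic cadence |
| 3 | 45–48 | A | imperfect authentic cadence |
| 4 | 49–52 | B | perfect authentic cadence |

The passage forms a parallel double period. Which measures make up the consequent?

In a double period the first pair of phrases (ending imperfect authentic cadence) is the large antecedent and the second pair (ending perfect authentic cadence) is the large consequent; the consequent is measures 45–52.

measures 45–52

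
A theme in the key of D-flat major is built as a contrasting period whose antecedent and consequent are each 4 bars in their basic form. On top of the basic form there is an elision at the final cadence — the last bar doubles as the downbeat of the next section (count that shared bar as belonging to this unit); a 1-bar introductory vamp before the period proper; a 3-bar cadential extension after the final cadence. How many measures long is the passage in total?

12 measures

Basic contrasting period: 4 + 4 = 8 bars.
8 (basic form) + 1 (introduction) + 3 (cadential extension) = 12.
The elision shares a bar with the next section but does not change this unit's count.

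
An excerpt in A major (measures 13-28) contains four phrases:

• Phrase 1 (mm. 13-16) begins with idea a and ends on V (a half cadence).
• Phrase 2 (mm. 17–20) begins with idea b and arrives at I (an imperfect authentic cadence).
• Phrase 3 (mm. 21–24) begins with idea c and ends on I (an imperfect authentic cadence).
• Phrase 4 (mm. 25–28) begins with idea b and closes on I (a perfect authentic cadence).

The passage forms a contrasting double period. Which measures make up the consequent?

measures 21–28

In a double period the first pair of phrases (ending imperfect authentic cadence) is the large antecedent and the second pair (ending perfect authentic cadence) is the large consequent; the consequent is measures 21–28.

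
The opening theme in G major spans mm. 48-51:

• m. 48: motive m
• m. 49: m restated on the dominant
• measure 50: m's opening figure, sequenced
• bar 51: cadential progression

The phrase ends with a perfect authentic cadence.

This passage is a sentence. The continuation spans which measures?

After the presentation (mm. 48-49), the continuation covers the fragmentation through the cadence: mm. 50-51.

measures 50–51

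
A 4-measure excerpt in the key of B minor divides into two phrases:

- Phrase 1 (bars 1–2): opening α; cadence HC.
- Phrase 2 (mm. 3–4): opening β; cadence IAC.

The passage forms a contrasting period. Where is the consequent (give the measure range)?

measures 3–4

The antecedent is the phrase ending with the weaker cadence (half cadence, phrase 1) and the consequent the one ending more conclusively (imperfect authentic cadence, phrase 2); the consequent is mm. 3–4.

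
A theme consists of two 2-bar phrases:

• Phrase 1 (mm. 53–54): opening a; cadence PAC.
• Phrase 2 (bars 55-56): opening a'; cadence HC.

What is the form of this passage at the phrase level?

phrase group

The second phrase closes with a half cadence, which is not stronger than the first phrase's perfect authentic cadence; without a weak→strong cadential pair there is no antecedent–consequent relationship, so this is a phrase group rather than a period.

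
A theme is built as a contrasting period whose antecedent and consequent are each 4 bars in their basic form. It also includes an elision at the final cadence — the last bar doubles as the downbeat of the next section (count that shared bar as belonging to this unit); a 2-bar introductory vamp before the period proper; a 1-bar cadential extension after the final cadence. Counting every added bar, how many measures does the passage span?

11 measures

Basic contrasting period: 4 + 4 = 8 bars.
8 (basic form) + 2 (introduction) + 1 (cadential extension) = 11.
The elision shares a bar with the next section but does not change this unit's count.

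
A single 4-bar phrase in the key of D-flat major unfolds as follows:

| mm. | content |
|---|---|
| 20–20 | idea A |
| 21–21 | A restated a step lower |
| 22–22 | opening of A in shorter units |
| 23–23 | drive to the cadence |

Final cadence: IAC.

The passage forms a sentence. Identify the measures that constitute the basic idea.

measures 20–20

The presentation of a sentence is the basic idea (bar 20) plus its repetition (m. 21); the basic idea is therefore bar 20.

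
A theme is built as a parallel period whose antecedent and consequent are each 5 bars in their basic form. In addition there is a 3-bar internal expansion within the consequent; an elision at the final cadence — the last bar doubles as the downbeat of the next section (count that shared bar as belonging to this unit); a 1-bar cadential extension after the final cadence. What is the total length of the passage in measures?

Basic parallel period: 5 + 5 = 10 bars.
10 (basic form) + 3 (internal expansion) + 1 (cadential extension) = 14.
The elision shares a bar with the next section but does not change this unit's count.

14 measures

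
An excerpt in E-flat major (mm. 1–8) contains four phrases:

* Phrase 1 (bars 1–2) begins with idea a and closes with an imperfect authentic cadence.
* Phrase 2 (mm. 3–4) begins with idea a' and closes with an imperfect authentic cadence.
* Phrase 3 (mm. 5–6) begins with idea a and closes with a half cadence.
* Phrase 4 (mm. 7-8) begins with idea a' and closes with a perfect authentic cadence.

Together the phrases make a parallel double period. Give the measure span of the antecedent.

measures 1–4

In a double period the first pair of phrases (ending imperfect authentic cadence) is the large antecedent and the second pair (ending perfect authentic cadence) is the large consequent; the antecedent is measures 1–4.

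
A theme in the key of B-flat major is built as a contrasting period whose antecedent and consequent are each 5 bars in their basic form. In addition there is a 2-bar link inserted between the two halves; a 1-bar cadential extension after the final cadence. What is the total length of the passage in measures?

Basic contrasting period: 5 + 5 = 10 bars.
10 (basic form) + 2 (link) + 1 (cadential extension) = 13.

13 measures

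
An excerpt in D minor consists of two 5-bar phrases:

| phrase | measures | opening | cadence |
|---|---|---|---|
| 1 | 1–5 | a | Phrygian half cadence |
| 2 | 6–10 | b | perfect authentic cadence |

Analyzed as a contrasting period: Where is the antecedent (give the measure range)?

measures 1–5

The antecedent is the phrase ending with the weaker cadence (Phrygian half cadence, phrase 1) and the consequent the one ending more conclusively (perfect authentic cadence, phrase 2); the antecedent is measures 1–5.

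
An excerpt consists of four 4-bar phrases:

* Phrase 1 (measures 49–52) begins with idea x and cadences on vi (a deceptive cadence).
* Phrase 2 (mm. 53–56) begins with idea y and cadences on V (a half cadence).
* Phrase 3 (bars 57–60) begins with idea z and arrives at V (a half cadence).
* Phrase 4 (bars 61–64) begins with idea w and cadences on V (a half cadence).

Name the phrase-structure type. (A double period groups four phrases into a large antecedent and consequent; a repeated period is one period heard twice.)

phrase group

Phrase 4 ends with a half cadence, no stronger than phrase 2's half cadence, so the four phrases do not form a double period; nor do phrases 3–4 duplicate 1–2, so it is not a repeated period. With no phrase reaching a conclusive cadence, the passage is a phrase group.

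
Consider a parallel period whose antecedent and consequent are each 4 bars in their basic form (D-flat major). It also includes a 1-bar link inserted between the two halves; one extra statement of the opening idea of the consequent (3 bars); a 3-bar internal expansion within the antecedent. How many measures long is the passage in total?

Basic parallel period: 4 + 4 = 8 bars.
8 (basic form) + 1 (link) + 3 (extra statement) + 3 (internal expansion) = 15.

15 measures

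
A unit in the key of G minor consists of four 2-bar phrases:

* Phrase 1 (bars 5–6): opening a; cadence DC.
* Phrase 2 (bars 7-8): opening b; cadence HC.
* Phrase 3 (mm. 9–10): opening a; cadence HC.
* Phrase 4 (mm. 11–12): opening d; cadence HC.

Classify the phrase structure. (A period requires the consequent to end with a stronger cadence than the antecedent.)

Phrase 4 ends with a half cadence, no stronger than phrase 2's half cadence, so the four phrases do not form a double period; nor do phrases 3–4 duplicate 1–2, so it is not a repeated period. With no phrase reaching a conclusive cadence, the passage is a phrase group.

phrase group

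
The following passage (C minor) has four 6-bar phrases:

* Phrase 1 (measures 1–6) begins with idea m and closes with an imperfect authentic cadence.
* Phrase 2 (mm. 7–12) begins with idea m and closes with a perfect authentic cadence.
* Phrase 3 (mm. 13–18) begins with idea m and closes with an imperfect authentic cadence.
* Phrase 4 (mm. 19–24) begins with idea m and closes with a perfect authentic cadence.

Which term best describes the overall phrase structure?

The cadence pattern IAC–PAC–IAC–PAC is weak–strong twice, and phrases 3–4 restate phrases 1–2: a period heard twice, not a double period (which would end weakly at phrase 2).

repeated period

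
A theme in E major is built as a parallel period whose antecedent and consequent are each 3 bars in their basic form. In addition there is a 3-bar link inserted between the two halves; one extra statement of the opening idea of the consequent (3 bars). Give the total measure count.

Basic parallel period: 3 + 3 = 6 bars.
6 (basic form) + 3 (link) + 3 (extra statement) = 12.

12 measures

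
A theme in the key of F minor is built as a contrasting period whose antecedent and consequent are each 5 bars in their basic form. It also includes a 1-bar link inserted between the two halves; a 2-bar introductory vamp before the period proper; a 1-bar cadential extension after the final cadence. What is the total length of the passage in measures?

Basic contrasting period: 5 + 5 = 10 bars.
10 (basic form) + 1 (link) + 2 (introduction) + 1 (cadential extension) = 14.

14 measures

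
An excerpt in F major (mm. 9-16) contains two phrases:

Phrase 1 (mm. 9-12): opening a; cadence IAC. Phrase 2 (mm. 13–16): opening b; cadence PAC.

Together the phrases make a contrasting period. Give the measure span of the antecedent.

The phrase ending with the weaker cadence (imperfect authentic cadence) is the antecedent; the one ending more conclusively (perfect authentic cadence) is the consequent. The antecedent is measures 9–12.

measures 9–12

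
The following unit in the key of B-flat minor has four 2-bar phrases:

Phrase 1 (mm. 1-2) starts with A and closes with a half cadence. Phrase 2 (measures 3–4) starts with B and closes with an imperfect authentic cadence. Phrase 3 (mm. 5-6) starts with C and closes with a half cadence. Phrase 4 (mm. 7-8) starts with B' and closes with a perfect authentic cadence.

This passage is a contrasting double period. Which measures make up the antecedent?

In a double period the four phrases pair into a large antecedent (phrases 1–2, ending imperfect authentic cadence) and a large consequent (phrases 3–4, ending perfect authentic cadence). The antecedent spans mm. 1–4.

measures 1–4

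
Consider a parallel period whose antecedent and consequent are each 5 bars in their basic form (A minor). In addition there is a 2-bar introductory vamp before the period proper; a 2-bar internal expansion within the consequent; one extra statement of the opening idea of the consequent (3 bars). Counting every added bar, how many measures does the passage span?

17 measures

Basic parallel period: 5 + 5 = 10 bars.
10 (basic form) + 2 (introduction) + 2 (internal expansion) + 3 (extra statement) = 17.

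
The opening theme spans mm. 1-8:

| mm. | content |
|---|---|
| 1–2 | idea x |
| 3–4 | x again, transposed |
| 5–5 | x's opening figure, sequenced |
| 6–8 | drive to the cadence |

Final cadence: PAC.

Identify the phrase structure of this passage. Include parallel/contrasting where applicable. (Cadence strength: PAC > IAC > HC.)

sentence

Basic idea (measures 1–2) + its repetition (measures 3–4) form the presentation; fragmentation and cadence (bars 5–8) form the continuation — the 8-bar whole is a sentence.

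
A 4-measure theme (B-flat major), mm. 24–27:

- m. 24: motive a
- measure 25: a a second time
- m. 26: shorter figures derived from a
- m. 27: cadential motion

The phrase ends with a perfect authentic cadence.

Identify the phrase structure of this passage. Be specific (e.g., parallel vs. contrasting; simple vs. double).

Basic idea (measure 24) + its repetition (m. 25) form the presentation; fragmentation and cadence (mm. 26–27) form the continuation — the 4-bar whole is a sentence.

sentence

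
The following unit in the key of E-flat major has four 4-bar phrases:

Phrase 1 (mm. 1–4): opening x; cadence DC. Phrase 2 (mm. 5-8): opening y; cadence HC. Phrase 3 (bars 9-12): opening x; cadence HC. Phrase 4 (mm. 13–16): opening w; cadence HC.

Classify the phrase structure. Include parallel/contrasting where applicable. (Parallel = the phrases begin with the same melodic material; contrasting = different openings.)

phrase group

Phrase 4 ends with a half cadence, no stronger than phrase 2's half cadence, so the four phrases do not form a double period; nor do phrases 3–4 duplicate 1–2, so it is not a repeated period. With no phrase reaching a conclusive cadence, the passage is a phrase group.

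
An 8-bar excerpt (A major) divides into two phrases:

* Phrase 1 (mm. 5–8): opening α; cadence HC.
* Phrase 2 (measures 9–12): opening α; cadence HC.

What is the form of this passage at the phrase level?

Both phrases have the same opening (α) and the same cadence (half cadence): the second is a restatement, not a consequent, so this is a repeated phrase rather than a period.

repeated phrase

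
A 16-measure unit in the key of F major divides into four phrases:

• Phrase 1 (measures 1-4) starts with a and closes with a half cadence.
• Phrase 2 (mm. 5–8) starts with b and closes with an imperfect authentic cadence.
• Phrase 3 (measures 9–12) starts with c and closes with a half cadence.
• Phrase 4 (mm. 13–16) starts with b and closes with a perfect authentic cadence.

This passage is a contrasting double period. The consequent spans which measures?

measures 9–16

In a double period the four phrases pair into a large antecedent (phrases 1–2, ending imperfect authentic cadence) and a large consequent (phrases 3–4, ending perfect authentic cadence). The consequent spans bars 9-16.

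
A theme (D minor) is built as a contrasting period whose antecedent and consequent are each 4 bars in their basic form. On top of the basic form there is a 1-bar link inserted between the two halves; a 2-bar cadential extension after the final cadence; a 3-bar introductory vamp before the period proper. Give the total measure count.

Basic contrasting period: 4 + 4 = 8 bars.
8 (basic form) + 1 (link) + 2 (cadential extension) + 3 (introduction) = 14.

14 measures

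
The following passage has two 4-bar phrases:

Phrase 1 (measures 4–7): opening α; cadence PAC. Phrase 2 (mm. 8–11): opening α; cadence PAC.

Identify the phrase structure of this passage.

repeated phrase

Both phrases have the same opening (α) and the same cadence (perfect authentic cadence): the second is a restatement, not a consequent, so this is a repeated phrase rather than a period.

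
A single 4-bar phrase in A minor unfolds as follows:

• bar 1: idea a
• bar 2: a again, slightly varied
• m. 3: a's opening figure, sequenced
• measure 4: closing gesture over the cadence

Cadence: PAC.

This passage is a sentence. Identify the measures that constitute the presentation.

The presentation of a sentence is the basic idea (m. 1) plus its repetition (measure 2); the presentation is therefore measures 1–2.

measures 1–2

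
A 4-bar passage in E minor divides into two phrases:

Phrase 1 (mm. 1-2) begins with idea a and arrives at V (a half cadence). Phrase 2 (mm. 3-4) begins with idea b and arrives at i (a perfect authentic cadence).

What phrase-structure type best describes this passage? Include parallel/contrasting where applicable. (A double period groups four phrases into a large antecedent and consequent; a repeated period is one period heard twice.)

Phrase 1 ends with a half cadence (weaker) and phrase 2 with a perfect authentic cadence (stronger): antecedent + consequent = a period.
The two phrases open with different material (a / b), so the period is contrasting.

contrasting period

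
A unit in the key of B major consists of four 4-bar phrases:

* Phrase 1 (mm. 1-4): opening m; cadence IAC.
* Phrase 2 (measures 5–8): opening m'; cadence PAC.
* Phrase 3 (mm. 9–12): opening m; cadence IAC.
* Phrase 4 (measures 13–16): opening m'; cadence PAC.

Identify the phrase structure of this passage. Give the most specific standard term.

The cadence pattern IAC–PAC–IAC–PAC is weak–strong twice, and phrases 3–4 restate phrases 1–2: a period heard twice, not a double period (which would end weakly at phrase 2).

repeated period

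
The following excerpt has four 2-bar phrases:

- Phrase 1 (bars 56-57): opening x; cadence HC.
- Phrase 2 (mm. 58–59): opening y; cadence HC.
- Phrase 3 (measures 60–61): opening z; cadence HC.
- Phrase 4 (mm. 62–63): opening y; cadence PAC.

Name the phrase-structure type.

contrasting double period

Four phrases in two halves: the first half (measures 56-59) ends with a half cadence, the second (mm. 60–63) with a perfect authentic cadence — a large antecedent–consequent pair, i.e. a double period.
Phrase 3 begins with different material from phrase 1, making it contrasting.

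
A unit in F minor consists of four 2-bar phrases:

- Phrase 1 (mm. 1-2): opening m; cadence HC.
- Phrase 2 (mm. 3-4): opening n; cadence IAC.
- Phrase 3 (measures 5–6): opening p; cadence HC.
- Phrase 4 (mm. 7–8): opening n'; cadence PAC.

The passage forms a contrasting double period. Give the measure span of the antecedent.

measures 1–4

In a double period the first pair of phrases (ending imperfect authentic cadence) is the large antecedent and the second pair (ending perfect authentic cadence) is the large consequent; the antecedent is measures 1–4.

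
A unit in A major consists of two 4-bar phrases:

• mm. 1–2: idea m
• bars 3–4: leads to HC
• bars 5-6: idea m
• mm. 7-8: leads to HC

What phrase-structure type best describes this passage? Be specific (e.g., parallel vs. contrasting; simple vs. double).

Both phrases have the same opening (m) and the same cadence (half cadence): the second is a restatement, not a consequent, so this is a repeated phrase rather than a period.

repeated phrase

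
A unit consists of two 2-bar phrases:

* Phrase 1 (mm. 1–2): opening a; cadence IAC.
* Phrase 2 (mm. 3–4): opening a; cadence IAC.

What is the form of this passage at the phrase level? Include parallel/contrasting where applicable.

Both phrases have the same opening (a) and the same cadence (imperfect authentic cadence): the second is a restatement, not a consequent, so this is a repeated phrase rather than a period.

repeated phrase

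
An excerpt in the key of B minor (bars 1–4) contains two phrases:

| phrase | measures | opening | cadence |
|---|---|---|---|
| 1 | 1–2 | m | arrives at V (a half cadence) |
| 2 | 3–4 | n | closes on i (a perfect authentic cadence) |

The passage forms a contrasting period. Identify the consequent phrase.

phrase 2

The phrase ending with the weaker cadence (half cadence) is the antecedent; the one ending more conclusively (perfect authentic cadence) is the consequent. The consequent is phrase 2.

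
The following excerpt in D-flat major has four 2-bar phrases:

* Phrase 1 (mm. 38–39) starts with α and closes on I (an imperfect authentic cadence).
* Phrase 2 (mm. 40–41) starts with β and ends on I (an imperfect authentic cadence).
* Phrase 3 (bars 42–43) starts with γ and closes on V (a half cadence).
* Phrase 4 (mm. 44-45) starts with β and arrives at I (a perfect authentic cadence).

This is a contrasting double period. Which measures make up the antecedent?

In a double period the first pair of phrases (ending imperfect authentic cadence) is the large antecedent and the second pair (ending perfect authentic cadence) is the large consequent; the antecedent is measures 38–41.

measures 38–41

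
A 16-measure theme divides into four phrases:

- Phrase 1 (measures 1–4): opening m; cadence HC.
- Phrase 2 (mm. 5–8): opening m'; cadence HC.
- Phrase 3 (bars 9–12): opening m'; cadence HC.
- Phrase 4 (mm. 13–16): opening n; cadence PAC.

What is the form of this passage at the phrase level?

parallel double period

Four phrases in two halves: the first half (mm. 1–8) ends with a half cadence, the second (mm. 9–16) with a perfect authentic cadence — a large antecedent–consequent pair, i.e. a double period.
Phrase 3 begins with the same material as phrase 1, making it parallel.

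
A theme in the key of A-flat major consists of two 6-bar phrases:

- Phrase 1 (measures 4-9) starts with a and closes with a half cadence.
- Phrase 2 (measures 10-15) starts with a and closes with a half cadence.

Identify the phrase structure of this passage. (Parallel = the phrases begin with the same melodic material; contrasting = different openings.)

Both phrases have the same opening (a) and the same cadence (half cadence): the second is a restatement, not a consequent, so this is a repeated phrase rather than a period.

repeated phrase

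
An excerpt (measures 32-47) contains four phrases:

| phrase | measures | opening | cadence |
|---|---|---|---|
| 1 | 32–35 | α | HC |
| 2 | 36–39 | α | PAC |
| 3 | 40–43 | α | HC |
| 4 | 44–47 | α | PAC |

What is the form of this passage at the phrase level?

repeated period

The cadence pattern HC–PAC–HC–PAC is weak–strong twice, and phrases 3–4 restate phrases 1–2: a period heard twice, not a double period (which would end weakly at phrase 2).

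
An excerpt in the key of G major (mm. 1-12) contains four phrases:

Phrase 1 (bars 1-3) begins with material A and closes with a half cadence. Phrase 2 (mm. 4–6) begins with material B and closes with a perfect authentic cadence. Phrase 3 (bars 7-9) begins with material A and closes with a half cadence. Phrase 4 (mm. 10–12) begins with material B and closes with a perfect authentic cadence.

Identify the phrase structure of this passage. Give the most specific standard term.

repeated period

The cadence pattern HC–PAC–HC–PAC is weak–strong twice, and phrases 3–4 restate phrases 1–2: a period heard twice, not a double period (which would end weakly at phrase 2).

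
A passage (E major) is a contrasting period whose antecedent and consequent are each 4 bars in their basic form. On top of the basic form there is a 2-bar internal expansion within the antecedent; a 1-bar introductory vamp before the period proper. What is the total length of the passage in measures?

Basic contrasting period: 4 + 4 = 8 bars.
8 (basic form) + 2 (internal expansion) + 1 (introduction) = 11.

11 measures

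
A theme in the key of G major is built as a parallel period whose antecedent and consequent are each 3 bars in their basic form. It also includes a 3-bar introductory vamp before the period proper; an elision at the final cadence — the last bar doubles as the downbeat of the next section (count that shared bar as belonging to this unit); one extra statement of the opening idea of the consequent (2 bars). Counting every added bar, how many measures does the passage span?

Basic parallel period: 3 + 3 = 6 bars.
6 (basic form) + 3 (introduction) + 2 (extra statement) = 11.
The elision shares a bar with the next section but does not change this unit's count.

11 measures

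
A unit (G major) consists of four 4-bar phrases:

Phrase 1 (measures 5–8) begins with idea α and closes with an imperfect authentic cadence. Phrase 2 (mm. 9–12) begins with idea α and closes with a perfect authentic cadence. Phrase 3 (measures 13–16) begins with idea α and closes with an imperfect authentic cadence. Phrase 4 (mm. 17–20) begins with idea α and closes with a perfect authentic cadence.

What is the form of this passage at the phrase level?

repeated period

The cadence pattern IAC–PAC–IAC–PAC is weak–strong twice, and phrases 3–4 restate phrases 1–2: a period heard twice, not a double period (which would end weakly at phrase 2).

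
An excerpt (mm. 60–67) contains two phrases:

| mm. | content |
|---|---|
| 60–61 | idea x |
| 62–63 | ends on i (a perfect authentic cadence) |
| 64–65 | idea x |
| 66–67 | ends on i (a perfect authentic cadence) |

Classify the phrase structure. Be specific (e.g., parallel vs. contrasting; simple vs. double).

repeated phrase

Both phrases have the same opening (x) and the same cadence (perfect authentic cadence): the second is a restatement, not a consequent, so this is a repeated phrase rather than a period.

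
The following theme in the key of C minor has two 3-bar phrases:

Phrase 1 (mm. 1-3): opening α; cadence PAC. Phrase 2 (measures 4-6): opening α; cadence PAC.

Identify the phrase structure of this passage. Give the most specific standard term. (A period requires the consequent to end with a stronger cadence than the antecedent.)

repeated phrase

Both phrases have the same opening (α) and the same cadence (perfect authentic cadence): the second is a restatement, not a consequent, so this is a repeated phrase rather than a period.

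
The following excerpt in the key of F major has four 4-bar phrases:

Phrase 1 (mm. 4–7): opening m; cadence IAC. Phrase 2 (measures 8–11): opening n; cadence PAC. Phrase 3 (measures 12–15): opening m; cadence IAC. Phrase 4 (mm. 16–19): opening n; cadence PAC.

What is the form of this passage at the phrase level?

repeated period

The cadence pattern IAC–PAC–IAC–PAC is weak–strong twice, and phrases 3–4 restate phrases 1–2: a period heard twice, not a double period (which would end weakly at phrase 2).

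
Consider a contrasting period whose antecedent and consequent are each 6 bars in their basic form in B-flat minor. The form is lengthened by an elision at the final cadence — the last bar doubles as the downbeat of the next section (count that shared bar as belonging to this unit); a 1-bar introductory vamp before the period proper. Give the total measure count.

Basic contrasting period: 6 + 6 = 12 bars.
12 (basic form) + 1 (introduction) = 13.
The elision shares a bar with the next section but does not change this unit's count.

13 measures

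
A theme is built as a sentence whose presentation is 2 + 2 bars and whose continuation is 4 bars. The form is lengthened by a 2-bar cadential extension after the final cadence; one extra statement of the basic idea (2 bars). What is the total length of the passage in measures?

12 measures

Basic sentence: 2 + 2 + 4 = 8 bars.
8 (basic form) + 2 (cadential extension) + 2 (extra statement) = 12.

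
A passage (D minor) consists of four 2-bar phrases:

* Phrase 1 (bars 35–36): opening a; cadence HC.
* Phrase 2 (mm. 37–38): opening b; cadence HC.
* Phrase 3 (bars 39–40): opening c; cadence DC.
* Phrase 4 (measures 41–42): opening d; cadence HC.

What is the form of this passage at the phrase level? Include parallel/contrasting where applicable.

Phrase 4 ends with a half cadence, no stronger than phrase 2's half cadence, so the four phrases do not form a double period; nor do phrases 3–4 duplicate 1–2, so it is not a repeated period. With no phrase reaching a conclusive cadence, the passage is a phrase group.

phrase group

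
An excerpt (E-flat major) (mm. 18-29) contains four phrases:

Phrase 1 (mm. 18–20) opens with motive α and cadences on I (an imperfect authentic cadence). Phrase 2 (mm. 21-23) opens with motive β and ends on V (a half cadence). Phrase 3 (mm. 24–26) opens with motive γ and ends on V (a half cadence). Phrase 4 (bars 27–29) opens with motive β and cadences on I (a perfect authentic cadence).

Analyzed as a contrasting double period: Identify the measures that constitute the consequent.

In a double period the four phrases pair into a large antecedent (phrases 1–2, ending half cadence) and a large consequent (phrases 3–4, ending perfect authentic cadence). The consequent spans mm. 24–29.

measures 24–29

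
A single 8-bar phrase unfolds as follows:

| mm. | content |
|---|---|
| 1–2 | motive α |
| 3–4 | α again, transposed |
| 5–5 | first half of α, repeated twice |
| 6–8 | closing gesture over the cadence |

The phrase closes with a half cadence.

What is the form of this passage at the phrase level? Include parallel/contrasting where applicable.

sentence

Basic idea (bars 1-2) + its repetition (mm. 3–4) form the presentation; fragmentation and cadence (mm. 5–8) form the continuation — the 8-bar whole is a sentence.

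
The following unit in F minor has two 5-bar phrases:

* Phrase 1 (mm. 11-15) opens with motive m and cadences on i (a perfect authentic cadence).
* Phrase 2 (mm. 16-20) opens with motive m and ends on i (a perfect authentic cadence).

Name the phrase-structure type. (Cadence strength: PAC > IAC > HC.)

Both phrases have the same opening (m) and the same cadence (perfect authentic cadence): the second is a restatement, not a consequent, so this is a repeated phrase rather than a period.

repeated phrase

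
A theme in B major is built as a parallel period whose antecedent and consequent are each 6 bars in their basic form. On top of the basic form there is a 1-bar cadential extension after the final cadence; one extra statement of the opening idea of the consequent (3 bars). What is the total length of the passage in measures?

Basic parallel period: 6 + 6 = 12 bars.
12 (basic form) + 1 (cadential extension) + 3 (extra statement) = 16.

16 measures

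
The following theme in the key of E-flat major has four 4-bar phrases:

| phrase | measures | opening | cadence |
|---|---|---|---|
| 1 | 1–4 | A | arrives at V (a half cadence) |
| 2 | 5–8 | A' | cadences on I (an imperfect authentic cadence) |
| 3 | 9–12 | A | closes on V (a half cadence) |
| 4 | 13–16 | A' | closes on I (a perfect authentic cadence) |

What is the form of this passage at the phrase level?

Four phrases in two halves: the first half (measures 1-8) ends with an imperfect authentic cadence, the second (mm. 9-16) with a perfect authentic cadence — a large antecedent–consequent pair, i.e. a double period.
Phrase 3 begins with the same material as phrase 1, making it parallel.

parallel double period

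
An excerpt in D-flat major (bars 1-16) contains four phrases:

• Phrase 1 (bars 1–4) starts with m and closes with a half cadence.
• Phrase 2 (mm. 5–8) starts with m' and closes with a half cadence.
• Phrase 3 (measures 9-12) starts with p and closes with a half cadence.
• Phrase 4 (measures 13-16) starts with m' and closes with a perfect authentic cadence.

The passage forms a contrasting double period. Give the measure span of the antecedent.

In a double period the first pair of phrases (ending half cadence) is the large antecedent and the second pair (ending perfect authentic cadence) is the large consequent; the antecedent is measures 1–8.

measures 1–8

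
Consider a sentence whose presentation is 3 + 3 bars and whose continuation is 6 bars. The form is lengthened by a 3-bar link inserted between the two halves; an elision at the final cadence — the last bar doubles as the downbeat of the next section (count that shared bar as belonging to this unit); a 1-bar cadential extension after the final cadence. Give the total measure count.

Basic sentence: 3 + 3 + 6 = 12 bars.
12 (basic form) + 3 (link) + 1 (cadential extension) = 16.
The elision shares a bar with the next section but does not change this unit's count.

16 measures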